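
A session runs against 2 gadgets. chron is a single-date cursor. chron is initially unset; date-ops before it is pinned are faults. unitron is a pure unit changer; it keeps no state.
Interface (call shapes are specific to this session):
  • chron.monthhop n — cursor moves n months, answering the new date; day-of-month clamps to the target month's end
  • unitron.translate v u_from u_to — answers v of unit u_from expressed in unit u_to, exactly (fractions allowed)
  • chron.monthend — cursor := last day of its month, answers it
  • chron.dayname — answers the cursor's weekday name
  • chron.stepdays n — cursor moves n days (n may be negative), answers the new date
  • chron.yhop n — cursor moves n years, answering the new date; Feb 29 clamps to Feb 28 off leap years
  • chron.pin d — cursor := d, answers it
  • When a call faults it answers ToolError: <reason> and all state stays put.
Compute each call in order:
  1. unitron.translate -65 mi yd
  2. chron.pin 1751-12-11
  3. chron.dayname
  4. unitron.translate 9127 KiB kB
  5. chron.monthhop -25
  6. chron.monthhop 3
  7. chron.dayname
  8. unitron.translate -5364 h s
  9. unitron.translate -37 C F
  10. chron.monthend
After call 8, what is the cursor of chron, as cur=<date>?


Answer: cur=1750-02-11

Derivation:
CALL unitron.translate[v=-65; u_from=mi; u_to=yd]
RET  -114400
CALL chron.pin[d=1751-12-11]
RET  1751-12-11
CALL chron.dayname[]
RET  Saturday
CALL unitron.translate[v=9127; u_from=KiB; u_to=kB]
RET  1168256/125
CALL chron.monthhop[n=-25]
RET  1749-11-11
CALL chron.monthhop[n=3]
RET  1750-02-11
CALL chron.dayname[]
RET  Wednesday
CALL unitron.translate[v=-5364; u_from=h; u_to=s]
RET  -19310400
CALL unitron.translate[v=-37; u_from=C; u_to=F]
RET  -173/5
CALL chron.monthend[]
RET  1750-02-28


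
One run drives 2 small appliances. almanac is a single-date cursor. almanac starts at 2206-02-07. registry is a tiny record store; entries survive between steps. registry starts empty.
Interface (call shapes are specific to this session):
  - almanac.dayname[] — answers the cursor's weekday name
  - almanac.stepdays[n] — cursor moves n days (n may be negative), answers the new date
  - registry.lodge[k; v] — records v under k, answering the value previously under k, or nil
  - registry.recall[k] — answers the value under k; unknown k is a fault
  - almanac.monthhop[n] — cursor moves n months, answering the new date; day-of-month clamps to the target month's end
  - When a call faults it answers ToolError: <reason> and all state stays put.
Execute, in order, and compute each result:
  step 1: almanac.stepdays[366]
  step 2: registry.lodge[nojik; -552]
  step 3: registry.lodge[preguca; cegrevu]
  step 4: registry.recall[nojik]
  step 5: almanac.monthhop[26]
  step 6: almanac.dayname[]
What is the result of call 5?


Answer: 2209-04-08

Derivation:
==> almanac.stepdays(n→366)
<== 2207-02-08
==> registry.lodge(k→nojik, v→-552)
<== nil
==> registry.lodge(k→preguca, v→cegrevu)
<== nil
==> registry.recall(k→nojik)
<== -552
==> almanac.monthhop(n→26)
<== 2209-04-08
==> almanac.dayname()
<== Saturday


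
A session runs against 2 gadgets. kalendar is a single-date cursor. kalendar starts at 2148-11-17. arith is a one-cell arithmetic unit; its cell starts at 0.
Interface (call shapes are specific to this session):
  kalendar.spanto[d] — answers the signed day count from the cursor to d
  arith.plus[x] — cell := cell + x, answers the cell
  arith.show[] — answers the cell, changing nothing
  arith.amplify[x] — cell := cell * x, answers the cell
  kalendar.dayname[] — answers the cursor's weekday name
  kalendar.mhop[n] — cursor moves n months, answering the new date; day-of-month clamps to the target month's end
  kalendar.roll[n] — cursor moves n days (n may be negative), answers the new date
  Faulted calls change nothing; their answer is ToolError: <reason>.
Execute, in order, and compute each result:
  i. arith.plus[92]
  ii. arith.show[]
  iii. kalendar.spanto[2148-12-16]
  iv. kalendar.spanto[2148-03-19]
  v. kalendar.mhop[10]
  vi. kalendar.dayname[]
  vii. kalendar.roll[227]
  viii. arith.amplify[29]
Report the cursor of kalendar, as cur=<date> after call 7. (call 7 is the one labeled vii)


-- 1. arith.plus(x='92') == 92
-- 2. arith.show() == 92
-- 3. kalendar.spanto(d='2148-12-16') == 29
-- 4. kalendar.spanto(d='2148-03-19') == -243
-- 5. kalendar.mhop(n='10') == 2149-09-17
-- 6. kalendar.dayname() == Wednesday
-- 7. kalendar.roll(n='227') == 2150-05-02
-- 8. arith.amplify(x='29') == 2668

Answer: cur=2150-05-02


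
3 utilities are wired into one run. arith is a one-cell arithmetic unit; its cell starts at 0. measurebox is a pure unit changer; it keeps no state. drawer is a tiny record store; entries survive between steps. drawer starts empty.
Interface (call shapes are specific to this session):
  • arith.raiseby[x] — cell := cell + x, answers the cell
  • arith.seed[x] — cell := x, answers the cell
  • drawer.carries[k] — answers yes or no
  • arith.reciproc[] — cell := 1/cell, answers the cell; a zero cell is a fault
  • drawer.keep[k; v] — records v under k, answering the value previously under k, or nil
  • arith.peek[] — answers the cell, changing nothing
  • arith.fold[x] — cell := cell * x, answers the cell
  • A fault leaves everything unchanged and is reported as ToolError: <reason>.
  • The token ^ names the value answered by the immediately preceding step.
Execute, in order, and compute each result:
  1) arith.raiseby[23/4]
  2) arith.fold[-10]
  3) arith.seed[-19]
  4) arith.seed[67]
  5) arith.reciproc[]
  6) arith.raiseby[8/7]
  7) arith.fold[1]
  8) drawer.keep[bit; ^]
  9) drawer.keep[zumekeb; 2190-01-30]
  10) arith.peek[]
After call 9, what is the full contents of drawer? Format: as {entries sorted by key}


% raiseby x: 23/4
= 23/4
% fold x: -10
= -115/2
% seed x: -19
= -19
% seed x: 67
= 67
% reciproc
= 1/67
% raiseby x: 8/7
= 543/469
% fold x: 1
= 543/469
% keep k: bit v: ^
= nil
% keep k: zumekeb v: 2190-01-30
= nil
% peek
= 543/469

Answer: {bit=543/469, zumekeb=2190-01-30}


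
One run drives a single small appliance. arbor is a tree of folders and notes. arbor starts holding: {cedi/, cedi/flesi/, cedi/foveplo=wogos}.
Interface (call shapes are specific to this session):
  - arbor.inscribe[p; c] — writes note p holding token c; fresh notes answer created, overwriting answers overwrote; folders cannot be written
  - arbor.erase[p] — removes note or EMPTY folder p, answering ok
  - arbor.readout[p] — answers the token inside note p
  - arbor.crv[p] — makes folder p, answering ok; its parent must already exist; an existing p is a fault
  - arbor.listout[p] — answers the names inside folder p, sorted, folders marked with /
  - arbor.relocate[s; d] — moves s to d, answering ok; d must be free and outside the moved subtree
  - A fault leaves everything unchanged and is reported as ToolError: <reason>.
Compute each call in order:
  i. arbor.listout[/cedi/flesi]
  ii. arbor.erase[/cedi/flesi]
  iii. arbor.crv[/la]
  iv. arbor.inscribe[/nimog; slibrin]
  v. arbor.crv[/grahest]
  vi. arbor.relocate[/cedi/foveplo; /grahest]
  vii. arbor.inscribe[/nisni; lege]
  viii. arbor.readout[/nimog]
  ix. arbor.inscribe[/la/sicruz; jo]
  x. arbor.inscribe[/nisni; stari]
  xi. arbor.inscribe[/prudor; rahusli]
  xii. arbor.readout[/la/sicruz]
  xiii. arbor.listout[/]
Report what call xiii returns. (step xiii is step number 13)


Answer: [cedi/, grahest/, la/, nimog, nisni, prudor]

Derivation:
Act: listout[/cedi/flesi]
Obs: []
Act: erase[/cedi/flesi]
Obs: ok
Act: crv[/la]
Obs: ok
Act: inscribe[/nimog; slibrin]
Obs: created
Act: crv[/grahest]
Obs: ok
Act: relocate[/cedi/foveplo; /grahest]
Obs: ToolError: exists
Act: inscribe[/nisni; lege]
Obs: created
Act: readout[/nimog]
Obs: slibrin
Act: inscribe[/la/sicruz; jo]
Obs: created
Act: inscribe[/nisni; stari]
Obs: overwrote
Act: inscribe[/prudor; rahusli]
Obs: created
Act: readout[/la/sicruz]
Obs: jo
Act: listout[/]
Obs: [cedi/, grahest/, la/, nimog, nisni, prudor]


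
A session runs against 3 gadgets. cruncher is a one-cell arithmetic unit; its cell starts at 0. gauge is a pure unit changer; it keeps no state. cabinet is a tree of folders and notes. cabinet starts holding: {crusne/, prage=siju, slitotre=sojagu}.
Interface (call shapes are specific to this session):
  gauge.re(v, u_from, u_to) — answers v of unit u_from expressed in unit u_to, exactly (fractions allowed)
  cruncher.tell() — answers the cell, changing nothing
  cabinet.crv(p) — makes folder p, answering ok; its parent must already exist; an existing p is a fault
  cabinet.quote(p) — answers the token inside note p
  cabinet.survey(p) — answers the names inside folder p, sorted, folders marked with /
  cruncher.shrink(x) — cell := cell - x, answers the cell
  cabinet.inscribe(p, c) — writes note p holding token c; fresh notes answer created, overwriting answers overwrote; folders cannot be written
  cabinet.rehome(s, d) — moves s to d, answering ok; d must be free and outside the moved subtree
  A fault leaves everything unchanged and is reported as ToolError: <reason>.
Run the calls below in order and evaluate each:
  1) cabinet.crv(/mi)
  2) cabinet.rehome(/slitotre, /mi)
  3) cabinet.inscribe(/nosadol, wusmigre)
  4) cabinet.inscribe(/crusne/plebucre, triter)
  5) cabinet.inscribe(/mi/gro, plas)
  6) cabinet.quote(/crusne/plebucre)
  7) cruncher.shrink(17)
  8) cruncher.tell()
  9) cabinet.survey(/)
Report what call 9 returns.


Calling cabinet.crv on p: /mi, and get ok.
I call cabinet.rehome on s: /slitotre, d: /mi, and see ToolError: exists.
Calling cabinet.inscribe on p: /nosadol, c: wusmigre, which returns created.
Now I run cabinet.inscribe on p: /crusne/plebucre, c: triter, yielding created.
I use cabinet.inscribe on p: /mi/gro, c: plas, → created.
Calling cabinet.quote on p: /crusne/plebucre, — result: triter.
I try cruncher.shrink on x: 17, — result: -17.
Next I call cruncher.tell, → -17.
Using cabinet.survey on p: /, → [crusne/, mi/, nosadol, prage, slitotre].

Answer: [crusne/, mi/, nosadol, prage, slitotre]


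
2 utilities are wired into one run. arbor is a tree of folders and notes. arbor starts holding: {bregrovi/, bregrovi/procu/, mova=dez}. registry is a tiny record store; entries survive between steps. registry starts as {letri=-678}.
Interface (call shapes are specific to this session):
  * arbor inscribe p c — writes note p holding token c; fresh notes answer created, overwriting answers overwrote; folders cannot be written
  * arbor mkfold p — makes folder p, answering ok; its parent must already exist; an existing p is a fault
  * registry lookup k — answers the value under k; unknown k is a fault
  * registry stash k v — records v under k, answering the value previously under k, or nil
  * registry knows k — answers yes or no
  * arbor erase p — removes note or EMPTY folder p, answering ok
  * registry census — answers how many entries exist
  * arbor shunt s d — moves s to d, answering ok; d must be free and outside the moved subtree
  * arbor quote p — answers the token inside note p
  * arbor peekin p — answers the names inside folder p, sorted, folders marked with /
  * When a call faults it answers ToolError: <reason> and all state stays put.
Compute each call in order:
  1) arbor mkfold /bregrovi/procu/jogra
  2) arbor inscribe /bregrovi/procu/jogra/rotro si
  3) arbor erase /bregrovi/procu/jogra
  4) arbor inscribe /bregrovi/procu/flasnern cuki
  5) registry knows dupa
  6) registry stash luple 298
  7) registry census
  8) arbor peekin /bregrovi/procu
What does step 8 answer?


;; arbor mkfold(p='/bregrovi/procu/jogra') -> ok
;; arbor inscribe(p='/bregrovi/procu/jogra/rotro', c='si') -> created
;; arbor erase(p='/bregrovi/procu/jogra') -> ToolError: not empty
;; arbor inscribe(p='/bregrovi/procu/flasnern', c='cuki') -> created
;; registry knows(k='dupa') -> no
;; registry stash(k='luple', v='298') -> nil
;; registry census() -> 2
;; arbor peekin(p='/bregrovi/procu') -> [flasnern, jogra/]

Answer: [flasnern, jogra/]


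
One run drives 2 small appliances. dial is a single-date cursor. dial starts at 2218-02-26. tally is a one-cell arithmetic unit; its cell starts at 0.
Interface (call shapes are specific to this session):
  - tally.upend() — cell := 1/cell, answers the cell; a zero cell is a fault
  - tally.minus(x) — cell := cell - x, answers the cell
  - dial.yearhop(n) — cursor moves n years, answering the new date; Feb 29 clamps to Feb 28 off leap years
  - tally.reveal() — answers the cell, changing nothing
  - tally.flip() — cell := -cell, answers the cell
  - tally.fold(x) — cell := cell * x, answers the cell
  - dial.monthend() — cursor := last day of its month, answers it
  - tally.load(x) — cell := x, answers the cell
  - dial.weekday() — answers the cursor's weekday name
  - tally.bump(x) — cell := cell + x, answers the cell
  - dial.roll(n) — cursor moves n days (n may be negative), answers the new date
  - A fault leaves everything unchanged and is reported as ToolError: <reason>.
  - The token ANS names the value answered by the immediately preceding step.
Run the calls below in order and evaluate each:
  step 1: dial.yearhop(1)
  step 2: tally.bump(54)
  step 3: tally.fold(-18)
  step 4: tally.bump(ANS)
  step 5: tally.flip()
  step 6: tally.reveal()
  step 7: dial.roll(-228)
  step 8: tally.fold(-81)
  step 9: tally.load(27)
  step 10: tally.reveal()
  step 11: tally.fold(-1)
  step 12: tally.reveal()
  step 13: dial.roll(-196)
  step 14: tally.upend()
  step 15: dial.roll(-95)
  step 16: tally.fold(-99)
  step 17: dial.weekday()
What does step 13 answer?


~$ yearhop n='1'
[out] 2219-02-26
~$ bump x='54'
[out] 54
~$ fold x='-18'
[out] -972
~$ bump x='ANS'
[out] -1944
~$ flip
[out] 1944
~$ reveal
[out] 1944
~$ roll n='-228'
[out] 2218-07-13
~$ fold x='-81'
[out] -157464
~$ load x='27'
[out] 27
~$ reveal
[out] 27
~$ fold x='-1'
[out] -27
~$ reveal
[out] -27
~$ roll n='-196'
[out] 2217-12-29
~$ upend
[out] -1/27
~$ roll n='-95'
[out] 2217-09-25
~$ fold x='-99'
[out] 11/3
~$ weekday
[out] Thursday

Answer: 2217-12-29


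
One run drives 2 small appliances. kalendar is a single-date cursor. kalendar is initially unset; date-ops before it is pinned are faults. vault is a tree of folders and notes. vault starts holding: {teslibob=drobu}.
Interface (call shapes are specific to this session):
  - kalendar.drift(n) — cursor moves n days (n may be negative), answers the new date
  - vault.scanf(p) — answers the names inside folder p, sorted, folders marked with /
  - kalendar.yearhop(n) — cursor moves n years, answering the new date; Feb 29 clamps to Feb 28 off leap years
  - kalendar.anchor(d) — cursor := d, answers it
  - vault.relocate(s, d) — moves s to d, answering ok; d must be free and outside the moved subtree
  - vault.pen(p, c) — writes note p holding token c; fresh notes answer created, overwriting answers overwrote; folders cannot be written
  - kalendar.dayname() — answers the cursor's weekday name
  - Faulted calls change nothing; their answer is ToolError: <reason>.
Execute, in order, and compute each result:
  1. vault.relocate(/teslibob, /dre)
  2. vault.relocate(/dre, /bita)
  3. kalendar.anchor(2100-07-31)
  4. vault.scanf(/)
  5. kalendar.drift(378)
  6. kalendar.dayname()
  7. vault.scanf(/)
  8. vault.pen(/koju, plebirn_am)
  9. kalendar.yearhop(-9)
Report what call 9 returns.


Answer: 2092-08-13

Derivation:
$ relocate s='/teslibob' d='/dre'
[out] ok
$ relocate s='/dre' d='/bita'
[out] ok
$ anchor d='2100-07-31'
[out] 2100-07-31
$ scanf p='/'
[out] [bita]
$ drift n='378'
[out] 2101-08-13
$ dayname
[out] Saturday
$ scanf p='/'
[out] [bita]
$ pen p='/koju' c='plebirn_am'
[out] created
$ yearhop n='-9'
[out] 2092-08-13


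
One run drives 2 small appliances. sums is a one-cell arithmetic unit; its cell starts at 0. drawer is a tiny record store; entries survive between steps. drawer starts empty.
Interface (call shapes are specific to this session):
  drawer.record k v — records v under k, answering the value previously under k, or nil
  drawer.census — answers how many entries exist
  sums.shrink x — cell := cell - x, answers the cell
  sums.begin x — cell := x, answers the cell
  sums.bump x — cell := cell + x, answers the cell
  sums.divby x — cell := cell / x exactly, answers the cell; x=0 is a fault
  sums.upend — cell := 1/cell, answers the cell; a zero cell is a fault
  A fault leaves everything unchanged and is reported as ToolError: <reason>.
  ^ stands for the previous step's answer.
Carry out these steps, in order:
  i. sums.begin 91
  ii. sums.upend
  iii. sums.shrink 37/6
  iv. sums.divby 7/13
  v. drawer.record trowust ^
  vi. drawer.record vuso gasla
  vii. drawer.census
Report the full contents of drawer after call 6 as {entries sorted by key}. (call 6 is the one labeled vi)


·→ begin(x='91')
·← 91
·→ upend()
·← 1/91
·→ shrink(x='37/6')
·← -3361/546
·→ divby(x='7/13')
·← -3361/294
·→ record(k='trowust', v='^')
·← nil
·→ record(k='vuso', v='gasla')
·← nil
·→ census()
·← 2

Answer: {trowust=-3361/294, vuso=gasla}


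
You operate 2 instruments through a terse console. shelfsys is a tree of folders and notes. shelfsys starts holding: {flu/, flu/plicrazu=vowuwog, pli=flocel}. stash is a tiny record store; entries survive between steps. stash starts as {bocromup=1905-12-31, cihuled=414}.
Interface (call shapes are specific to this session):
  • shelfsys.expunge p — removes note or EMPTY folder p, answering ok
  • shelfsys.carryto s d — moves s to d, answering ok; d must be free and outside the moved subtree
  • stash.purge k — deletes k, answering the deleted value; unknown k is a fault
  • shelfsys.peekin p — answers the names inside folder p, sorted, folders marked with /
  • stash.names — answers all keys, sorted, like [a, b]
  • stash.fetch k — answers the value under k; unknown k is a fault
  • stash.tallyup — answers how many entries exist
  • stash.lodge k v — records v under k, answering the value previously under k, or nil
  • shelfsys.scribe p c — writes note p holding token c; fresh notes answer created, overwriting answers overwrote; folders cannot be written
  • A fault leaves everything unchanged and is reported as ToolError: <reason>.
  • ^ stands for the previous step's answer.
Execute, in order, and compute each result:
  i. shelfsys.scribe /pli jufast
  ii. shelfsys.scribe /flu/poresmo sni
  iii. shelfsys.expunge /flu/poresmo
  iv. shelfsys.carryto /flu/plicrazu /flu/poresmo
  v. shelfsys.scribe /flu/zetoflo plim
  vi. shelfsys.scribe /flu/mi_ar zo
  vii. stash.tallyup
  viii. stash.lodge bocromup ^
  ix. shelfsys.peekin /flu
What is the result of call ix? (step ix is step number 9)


Answer: [mi_ar, poresmo, zetoflo]

Derivation:
Do: scribe[/pli; jufast]
See: overwrote
Do: scribe[/flu/poresmo; sni]
See: created
Do: expunge[/flu/poresmo]
See: ok
Do: carryto[/flu/plicrazu; /flu/poresmo]
See: ok
Do: scribe[/flu/zetoflo; plim]
See: created
Do: scribe[/flu/mi_ar; zo]
See: created
Do: tallyup[]
See: 2
Do: lodge[bocromup; ^]
See: 1905-12-31
Do: peekin[/flu]
See: [mi_ar, poresmo, zetoflo]


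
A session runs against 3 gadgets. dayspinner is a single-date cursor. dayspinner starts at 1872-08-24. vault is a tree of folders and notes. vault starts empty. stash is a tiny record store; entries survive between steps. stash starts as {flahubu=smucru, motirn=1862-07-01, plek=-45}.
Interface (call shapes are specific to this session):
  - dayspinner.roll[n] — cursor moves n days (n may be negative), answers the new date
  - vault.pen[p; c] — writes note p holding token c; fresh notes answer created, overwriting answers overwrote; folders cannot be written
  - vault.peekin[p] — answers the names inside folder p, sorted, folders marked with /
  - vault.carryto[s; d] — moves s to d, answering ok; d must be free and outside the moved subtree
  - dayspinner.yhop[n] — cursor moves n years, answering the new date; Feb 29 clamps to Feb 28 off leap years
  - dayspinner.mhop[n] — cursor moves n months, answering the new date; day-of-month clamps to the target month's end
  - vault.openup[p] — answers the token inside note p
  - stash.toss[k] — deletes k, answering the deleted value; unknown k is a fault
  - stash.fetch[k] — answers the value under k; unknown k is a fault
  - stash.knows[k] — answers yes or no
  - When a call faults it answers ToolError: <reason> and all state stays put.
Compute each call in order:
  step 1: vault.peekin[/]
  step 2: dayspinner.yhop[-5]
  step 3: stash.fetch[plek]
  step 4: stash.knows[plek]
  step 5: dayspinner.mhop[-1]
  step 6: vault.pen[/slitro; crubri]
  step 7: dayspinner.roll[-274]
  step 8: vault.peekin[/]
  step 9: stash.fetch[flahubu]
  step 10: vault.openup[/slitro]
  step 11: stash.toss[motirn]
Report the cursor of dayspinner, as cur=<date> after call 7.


% 1. vault.peekin(p=/) == []
% 2. dayspinner.yhop(n=-5) == 1867-08-24
% 3. stash.fetch(k=plek) == -45
% 4. stash.knows(k=plek) == yes
% 5. dayspinner.mhop(n=-1) == 1867-07-24
% 6. vault.pen(p=/slitro, c=crubri) == created
% 7. dayspinner.roll(n=-274) == 1866-10-23
% 8. vault.peekin(p=/) == [slitro]
% 9. stash.fetch(k=flahubu) == smucru
% 10. vault.openup(p=/slitro) == crubri
% 11. stash.toss(k=motirn) == 1862-07-01

Answer: cur=1866-10-23


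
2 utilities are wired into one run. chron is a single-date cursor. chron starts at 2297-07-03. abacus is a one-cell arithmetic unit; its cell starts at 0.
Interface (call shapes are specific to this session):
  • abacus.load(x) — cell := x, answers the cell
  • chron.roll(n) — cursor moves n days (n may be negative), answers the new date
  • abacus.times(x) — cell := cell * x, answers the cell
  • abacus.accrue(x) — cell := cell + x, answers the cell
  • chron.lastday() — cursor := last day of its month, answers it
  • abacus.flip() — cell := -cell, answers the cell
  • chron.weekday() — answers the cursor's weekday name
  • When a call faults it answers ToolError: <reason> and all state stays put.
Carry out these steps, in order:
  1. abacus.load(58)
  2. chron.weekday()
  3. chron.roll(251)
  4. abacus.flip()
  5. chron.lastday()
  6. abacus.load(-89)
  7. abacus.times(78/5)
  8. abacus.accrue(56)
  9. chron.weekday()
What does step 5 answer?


I use load using x='58', and observe 58.
I invoke weekday: Saturday.
Then roll using n='251': 2298-03-11.
Invoking flip(), and see -58.
I use lastday, which returns 2298-03-31.
I try load using x='-89', giving -89.
Invoking times using x='78/5', yielding -6942/5.
I try accrue using x='56', — result: -6662/5.
Now I run weekday, which returns Thursday.

Answer: 2298-03-31


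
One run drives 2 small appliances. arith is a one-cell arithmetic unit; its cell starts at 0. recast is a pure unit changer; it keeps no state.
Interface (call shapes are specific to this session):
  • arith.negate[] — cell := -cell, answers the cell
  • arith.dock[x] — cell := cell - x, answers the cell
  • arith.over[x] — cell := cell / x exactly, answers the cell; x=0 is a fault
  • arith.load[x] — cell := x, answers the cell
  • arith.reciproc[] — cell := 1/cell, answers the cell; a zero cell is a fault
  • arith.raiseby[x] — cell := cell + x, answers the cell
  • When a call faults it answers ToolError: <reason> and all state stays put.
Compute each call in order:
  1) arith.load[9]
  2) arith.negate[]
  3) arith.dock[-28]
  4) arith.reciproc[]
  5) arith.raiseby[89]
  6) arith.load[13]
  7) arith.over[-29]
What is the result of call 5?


Step: arith.load[x=9]
Result: 9
Step: arith.negate[]
Result: -9
Step: arith.dock[x=-28]
Result: 19
Step: arith.reciproc[]
Result: 1/19
Step: arith.raiseby[x=89]
Result: 1692/19
Step: arith.load[x=13]
Result: 13
Step: arith.over[x=-29]
Result: -13/29

Answer: 1692/19


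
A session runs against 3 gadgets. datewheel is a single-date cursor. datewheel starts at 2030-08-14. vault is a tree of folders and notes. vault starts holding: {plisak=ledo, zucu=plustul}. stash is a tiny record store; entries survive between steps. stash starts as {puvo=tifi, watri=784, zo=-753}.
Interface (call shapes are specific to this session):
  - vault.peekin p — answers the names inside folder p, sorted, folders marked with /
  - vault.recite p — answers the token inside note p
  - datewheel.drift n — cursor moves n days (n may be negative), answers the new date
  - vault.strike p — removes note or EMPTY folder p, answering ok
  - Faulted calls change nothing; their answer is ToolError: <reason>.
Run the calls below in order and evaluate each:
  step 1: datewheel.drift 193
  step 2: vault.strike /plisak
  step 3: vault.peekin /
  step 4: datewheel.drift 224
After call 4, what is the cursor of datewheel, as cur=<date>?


% drift(n=193) -> 2031-02-23
% strike(p=/plisak) -> ok
% peekin(p=/) -> [zucu]
% drift(n=224) -> 2031-10-05

Answer: cur=2031-10-05


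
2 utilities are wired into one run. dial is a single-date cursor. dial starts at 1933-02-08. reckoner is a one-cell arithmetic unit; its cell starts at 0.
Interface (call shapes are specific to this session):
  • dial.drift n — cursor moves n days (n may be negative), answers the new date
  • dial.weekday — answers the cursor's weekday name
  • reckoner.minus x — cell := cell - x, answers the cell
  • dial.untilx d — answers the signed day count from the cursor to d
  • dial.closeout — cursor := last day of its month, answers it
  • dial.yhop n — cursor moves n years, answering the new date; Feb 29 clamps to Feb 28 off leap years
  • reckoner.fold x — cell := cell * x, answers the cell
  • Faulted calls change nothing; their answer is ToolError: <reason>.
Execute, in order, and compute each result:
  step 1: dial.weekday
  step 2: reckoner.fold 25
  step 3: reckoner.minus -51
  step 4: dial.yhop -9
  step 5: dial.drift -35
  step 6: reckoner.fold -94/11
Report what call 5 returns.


# weekday() ~> Wednesday
# fold(x→25) ~> 0
# minus(x→-51) ~> 51
# yhop(n→-9) ~> 1924-02-08
# drift(n→-35) ~> 1924-01-04
# fold(x→-94/11) ~> -4794/11

Answer: 1924-01-04


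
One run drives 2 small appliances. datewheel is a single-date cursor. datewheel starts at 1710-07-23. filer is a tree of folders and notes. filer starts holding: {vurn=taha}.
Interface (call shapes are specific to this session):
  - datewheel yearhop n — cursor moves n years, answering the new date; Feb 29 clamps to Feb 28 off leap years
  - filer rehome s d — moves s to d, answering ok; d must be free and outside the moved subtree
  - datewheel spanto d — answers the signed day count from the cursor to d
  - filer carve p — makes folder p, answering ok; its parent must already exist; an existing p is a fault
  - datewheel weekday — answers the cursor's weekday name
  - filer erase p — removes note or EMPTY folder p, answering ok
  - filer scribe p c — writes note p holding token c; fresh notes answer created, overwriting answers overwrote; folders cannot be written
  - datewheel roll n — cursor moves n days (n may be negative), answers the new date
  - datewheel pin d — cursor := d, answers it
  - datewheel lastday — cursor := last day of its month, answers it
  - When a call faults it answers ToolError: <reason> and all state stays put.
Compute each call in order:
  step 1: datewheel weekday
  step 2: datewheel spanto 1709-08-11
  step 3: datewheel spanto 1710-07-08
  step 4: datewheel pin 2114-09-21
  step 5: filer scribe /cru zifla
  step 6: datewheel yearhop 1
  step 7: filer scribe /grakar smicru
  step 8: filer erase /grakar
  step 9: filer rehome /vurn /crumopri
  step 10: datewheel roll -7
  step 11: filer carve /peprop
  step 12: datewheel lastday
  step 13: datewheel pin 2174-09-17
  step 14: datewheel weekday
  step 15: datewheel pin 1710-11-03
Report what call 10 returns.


Answer: 2115-09-14

Derivation:
→ datewheel weekday()
← Wednesday
→ datewheel spanto(1709-08-11)
← -346
→ datewheel spanto(1710-07-08)
← -15
→ datewheel pin(2114-09-21)
← 2114-09-21
→ filer scribe(/cru, zifla)
← created
→ datewheel yearhop(1)
← 2115-09-21
→ filer scribe(/grakar, smicru)
← created
→ filer erase(/grakar)
← ok
→ filer rehome(/vurn, /crumopri)
← ok
→ datewheel roll(-7)
← 2115-09-14
→ filer carve(/peprop)
← ok
→ datewheel lastday()
← 2115-09-30
→ datewheel pin(2174-09-17)
← 2174-09-17
→ datewheel weekday()
← Saturday
→ datewheel pin(1710-11-03)
← 1710-11-03


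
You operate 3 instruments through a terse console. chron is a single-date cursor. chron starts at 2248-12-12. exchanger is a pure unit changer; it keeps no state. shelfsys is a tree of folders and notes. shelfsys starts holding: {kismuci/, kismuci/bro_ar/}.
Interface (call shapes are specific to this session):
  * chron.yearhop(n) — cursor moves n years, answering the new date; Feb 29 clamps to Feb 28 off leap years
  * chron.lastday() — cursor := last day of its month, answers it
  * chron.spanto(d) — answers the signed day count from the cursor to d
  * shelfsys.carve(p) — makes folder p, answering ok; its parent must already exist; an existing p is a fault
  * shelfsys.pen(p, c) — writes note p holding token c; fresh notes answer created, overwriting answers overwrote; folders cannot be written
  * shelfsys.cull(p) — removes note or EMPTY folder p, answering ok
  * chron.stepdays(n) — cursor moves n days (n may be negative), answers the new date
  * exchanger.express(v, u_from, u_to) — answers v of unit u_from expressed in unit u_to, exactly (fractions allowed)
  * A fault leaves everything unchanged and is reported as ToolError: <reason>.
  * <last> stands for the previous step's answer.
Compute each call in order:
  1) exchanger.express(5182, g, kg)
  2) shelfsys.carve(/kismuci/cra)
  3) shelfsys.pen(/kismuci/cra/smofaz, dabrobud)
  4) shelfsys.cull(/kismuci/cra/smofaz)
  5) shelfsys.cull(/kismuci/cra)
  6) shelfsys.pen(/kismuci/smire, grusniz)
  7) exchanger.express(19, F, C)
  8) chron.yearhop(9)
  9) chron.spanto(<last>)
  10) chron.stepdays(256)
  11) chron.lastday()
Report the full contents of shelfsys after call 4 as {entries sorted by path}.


Answer: {kismuci/, kismuci/bro_ar/, kismuci/cra/}

Derivation:
% exchanger.express v: 5182 u_from: g u_to: kg
[out] 2591/500
% shelfsys.carve p: /kismuci/cra
[out] ok
% shelfsys.pen p: /kismuci/cra/smofaz c: dabrobud
[out] created
% shelfsys.cull p: /kismuci/cra/smofaz
[out] ok
% shelfsys.cull p: /kismuci/cra
[out] ok
% shelfsys.pen p: /kismuci/smire c: grusniz
[out] created
% exchanger.express v: 19 u_from: F u_to: C
[out] -65/9
% chron.yearhop n: 9
[out] 2257-12-12
% chron.spanto d: <last>
[out] 0
% chron.stepdays n: 256
[out] 2258-08-25
% chron.lastday
[out] 2258-08-31


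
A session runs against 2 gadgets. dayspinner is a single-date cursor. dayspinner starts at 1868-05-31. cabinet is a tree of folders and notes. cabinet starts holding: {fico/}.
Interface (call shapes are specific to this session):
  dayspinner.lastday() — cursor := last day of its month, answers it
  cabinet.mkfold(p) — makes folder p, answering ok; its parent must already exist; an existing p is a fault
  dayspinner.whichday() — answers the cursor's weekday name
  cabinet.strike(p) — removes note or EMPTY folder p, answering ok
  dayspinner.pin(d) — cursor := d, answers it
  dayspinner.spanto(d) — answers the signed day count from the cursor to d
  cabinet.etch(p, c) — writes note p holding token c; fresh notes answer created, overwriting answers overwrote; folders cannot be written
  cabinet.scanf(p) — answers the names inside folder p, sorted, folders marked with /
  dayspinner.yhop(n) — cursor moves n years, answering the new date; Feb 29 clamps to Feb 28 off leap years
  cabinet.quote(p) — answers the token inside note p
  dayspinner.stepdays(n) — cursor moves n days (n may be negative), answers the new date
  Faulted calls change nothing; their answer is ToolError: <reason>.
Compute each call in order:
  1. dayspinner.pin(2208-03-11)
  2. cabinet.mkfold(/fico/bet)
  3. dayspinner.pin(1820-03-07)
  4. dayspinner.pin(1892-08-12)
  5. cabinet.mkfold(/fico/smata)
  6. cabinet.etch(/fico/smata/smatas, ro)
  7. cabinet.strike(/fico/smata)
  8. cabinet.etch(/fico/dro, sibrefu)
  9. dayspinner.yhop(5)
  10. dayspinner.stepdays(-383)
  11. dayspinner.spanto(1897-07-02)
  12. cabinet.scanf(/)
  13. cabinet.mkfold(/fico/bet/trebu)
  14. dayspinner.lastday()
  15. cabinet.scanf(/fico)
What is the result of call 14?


Answer: 1896-07-31

Derivation:
% dayspinner.pin(2208-03-11) == 2208-03-11
% cabinet.mkfold(/fico/bet) == ok
% dayspinner.pin(1820-03-07) == 1820-03-07
% dayspinner.pin(1892-08-12) == 1892-08-12
% cabinet.mkfold(/fico/smata) == ok
% cabinet.etch(/fico/smata/smatas, ro) == created
% cabinet.strike(/fico/smata) == ToolError: not empty
% cabinet.etch(/fico/dro, sibrefu) == created
% dayspinner.yhop(5) == 1897-08-12
% dayspinner.stepdays(-383) == 1896-07-25
% dayspinner.spanto(1897-07-02) == 342
% cabinet.scanf(/) == [fico/]
% cabinet.mkfold(/fico/bet/trebu) == ok
% dayspinner.lastday() == 1896-07-31
% cabinet.scanf(/fico) == [bet/, dro, smata/]


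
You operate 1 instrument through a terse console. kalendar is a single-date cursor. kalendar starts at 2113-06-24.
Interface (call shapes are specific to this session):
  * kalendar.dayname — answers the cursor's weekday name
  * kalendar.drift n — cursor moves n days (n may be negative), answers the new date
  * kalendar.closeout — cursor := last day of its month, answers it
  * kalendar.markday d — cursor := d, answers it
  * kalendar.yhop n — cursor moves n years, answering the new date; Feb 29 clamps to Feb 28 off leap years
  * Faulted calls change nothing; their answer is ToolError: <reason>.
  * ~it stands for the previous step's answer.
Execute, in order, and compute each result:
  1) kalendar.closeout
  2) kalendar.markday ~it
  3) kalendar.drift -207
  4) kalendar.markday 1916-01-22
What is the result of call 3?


I try closeout(), and observe 2113-06-30.
I invoke markday passing d=~it, and observe 2113-06-30.
I try drift passing n=-207, yielding 2112-12-05.
I try markday passing d=1916-01-22, which returns 1916-01-22.

Answer: 2112-12-05


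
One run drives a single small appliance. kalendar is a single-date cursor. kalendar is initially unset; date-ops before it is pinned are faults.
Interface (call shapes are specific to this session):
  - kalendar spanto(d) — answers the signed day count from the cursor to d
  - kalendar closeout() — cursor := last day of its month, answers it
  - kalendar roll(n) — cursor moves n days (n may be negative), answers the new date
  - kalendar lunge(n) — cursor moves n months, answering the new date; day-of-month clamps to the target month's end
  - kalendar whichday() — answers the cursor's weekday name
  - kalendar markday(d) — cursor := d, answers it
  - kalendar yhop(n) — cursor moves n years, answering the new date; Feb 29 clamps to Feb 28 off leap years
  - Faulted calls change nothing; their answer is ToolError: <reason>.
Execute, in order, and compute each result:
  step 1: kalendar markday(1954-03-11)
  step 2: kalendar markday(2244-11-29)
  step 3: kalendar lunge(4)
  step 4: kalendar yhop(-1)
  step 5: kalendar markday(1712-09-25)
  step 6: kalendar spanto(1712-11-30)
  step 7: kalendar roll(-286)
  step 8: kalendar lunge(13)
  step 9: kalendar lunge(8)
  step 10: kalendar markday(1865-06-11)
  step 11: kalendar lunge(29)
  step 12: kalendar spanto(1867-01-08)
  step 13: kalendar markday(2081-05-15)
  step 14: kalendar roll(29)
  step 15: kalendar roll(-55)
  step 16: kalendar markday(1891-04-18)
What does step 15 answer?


Answer: 2081-04-19

Derivation:
-> kalendar markday(d='1954-03-11')
<- 1954-03-11
-> kalendar markday(d='2244-11-29')
<- 2244-11-29
-> kalendar lunge(n='4')
<- 2245-03-29
-> kalendar yhop(n='-1')
<- 2244-03-29
-> kalendar markday(d='1712-09-25')
<- 1712-09-25
-> kalendar spanto(d='1712-11-30')
<- 66
-> kalendar roll(n='-286')
<- 1711-12-14
-> kalendar lunge(n='13')
<- 1713-01-14
-> kalendar lunge(n='8')
<- 1713-09-14
-> kalendar markday(d='1865-06-11')
<- 1865-06-11
-> kalendar lunge(n='29')
<- 1867-11-11
-> kalendar spanto(d='1867-01-08')
<- -307
-> kalendar markday(d='2081-05-15')
<- 2081-05-15
-> kalendar roll(n='29')
<- 2081-06-13
-> kalendar roll(n='-55')
<- 2081-04-19
-> kalendar markday(d='1891-04-18')
<- 1891-04-18


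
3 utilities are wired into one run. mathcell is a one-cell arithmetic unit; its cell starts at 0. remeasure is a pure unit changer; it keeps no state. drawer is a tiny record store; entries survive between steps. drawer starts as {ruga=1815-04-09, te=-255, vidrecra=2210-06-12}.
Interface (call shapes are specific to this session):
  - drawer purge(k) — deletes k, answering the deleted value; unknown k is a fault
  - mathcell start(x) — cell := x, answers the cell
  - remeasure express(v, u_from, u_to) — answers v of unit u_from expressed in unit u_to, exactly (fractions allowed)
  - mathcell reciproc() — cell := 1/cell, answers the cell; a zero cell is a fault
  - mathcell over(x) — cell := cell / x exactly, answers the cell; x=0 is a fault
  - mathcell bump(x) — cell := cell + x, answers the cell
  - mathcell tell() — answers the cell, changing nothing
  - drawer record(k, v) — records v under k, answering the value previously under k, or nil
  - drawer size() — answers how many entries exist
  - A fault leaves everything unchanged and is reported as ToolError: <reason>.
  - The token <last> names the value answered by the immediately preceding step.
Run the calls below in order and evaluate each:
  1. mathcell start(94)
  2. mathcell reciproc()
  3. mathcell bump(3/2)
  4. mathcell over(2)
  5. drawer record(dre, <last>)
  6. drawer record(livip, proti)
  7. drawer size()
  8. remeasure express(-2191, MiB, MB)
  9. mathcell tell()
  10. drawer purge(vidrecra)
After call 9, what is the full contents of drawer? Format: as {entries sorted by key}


Do: mathcell start[x=94]
See: 94
Do: mathcell reciproc[]
See: 1/94
Do: mathcell bump[x=3/2]
See: 71/47
Do: mathcell over[x=2]
See: 71/94
Do: drawer record[k=dre; v=<last>]
See: nil
Do: drawer record[k=livip; v=proti]
See: nil
Do: drawer size[]
See: 5
Do: remeasure express[v=-2191; u_from=MiB; u_to=MB]
See: -35897344/15625
Do: mathcell tell[]
See: 71/94
Do: drawer purge[k=vidrecra]
See: 2210-06-12

Answer: {dre=71/94, livip=proti, ruga=1815-04-09, te=-255, vidrecra=2210-06-12}


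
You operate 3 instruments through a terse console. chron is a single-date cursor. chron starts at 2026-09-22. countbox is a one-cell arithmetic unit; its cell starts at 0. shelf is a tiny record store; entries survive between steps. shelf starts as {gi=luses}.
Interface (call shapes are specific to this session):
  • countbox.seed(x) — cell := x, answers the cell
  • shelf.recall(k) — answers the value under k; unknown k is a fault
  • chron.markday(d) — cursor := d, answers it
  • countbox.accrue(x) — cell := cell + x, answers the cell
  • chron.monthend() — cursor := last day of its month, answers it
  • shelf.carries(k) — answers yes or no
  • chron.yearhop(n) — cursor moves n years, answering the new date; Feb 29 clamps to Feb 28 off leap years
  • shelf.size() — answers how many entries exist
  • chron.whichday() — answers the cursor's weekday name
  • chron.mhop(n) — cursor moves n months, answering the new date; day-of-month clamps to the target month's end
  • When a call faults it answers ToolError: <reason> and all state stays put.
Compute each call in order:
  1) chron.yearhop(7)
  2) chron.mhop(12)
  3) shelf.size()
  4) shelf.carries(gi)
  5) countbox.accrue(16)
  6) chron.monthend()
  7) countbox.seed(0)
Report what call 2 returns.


I use chron.yearhop with n='7', — result: 2033-09-22.
Invoking chron.mhop with n='12', giving 2034-09-22.
Invoking shelf.size(), and observe 1.
Then shelf.carries with k='gi', and observe yes.
Using countbox.accrue with x='16', and observe 16.
Invoking chron.monthend(): 2034-09-30.
Now I run countbox.seed with x='0', giving 0.

Answer: 2034-09-22


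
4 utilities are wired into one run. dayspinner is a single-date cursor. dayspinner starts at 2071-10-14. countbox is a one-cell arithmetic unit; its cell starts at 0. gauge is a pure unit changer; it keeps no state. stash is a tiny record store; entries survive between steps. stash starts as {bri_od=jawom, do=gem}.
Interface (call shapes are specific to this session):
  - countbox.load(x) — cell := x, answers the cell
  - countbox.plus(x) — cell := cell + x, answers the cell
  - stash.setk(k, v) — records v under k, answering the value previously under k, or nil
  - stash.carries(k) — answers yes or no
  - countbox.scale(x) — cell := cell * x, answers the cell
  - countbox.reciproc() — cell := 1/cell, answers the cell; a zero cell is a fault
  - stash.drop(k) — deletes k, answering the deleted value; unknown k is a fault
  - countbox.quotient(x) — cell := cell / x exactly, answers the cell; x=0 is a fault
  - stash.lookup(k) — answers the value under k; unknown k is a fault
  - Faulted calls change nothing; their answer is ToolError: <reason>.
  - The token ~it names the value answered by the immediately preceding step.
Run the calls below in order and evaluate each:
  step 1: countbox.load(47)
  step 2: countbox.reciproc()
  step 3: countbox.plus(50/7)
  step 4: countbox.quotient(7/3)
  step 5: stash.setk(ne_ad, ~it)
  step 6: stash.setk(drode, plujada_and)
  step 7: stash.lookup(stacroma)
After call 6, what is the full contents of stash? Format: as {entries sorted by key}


Answer: {bri_od=jawom, do=gem, drode=plujada_and, ne_ad=7071/2303}

Derivation:
[in] load x='47'
:: 47
[in] reciproc
:: 1/47
[in] plus x='50/7'
:: 2357/329
[in] quotient x='7/3'
:: 7071/2303
[in] setk k='ne_ad' v='~it'
:: nil
[in] setk k='drode' v='plujada_and'
:: nil
[in] lookup k='stacroma'
:: ToolError: no such key stacroma
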